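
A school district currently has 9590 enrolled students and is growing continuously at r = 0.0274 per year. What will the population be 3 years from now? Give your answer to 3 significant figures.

P(3) = 9590 · e^(0.0274·3) = 9590 · e^(0.0822)
= 9590 · 1.08567 ≈ 10411.6

≈ 10,400 enrolled students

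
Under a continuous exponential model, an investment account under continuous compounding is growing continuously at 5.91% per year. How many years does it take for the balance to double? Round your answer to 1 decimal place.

doubling time = ln(2) / |r| = 0.69315 / 0.0591

doubling time ≈ 11.7 years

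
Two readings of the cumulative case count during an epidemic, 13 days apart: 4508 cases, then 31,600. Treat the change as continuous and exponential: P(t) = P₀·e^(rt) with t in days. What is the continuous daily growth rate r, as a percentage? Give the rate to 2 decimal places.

r ≈ 14.98% per day

31600 = 4508 · e^(r·13)
e^(13r) = 31600/4508 = 7.00976
r = ln(7.00976) / 13 = 1.9473 / 13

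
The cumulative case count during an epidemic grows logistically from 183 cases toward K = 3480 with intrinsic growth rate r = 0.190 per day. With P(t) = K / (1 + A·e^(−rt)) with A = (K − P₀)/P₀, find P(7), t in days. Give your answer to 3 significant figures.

A = (3480 − 183)/183 = 18.01639
P(7) = 3480 / (1 + 18.01639·e^(−0.19·7)) = 3480 / (1 + 18.01639·0.264477)
= 3480 / 5.76493 ≈ 603.65

≈ 604 cases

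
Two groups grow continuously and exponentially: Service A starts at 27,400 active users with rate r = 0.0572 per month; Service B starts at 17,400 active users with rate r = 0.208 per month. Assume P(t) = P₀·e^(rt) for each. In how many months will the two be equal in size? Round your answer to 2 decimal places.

t ≈ 3.01 months

27400·e^(0.0572t) = 17400·e^(0.208t)
27400/17400 = e^((0.208 − 0.0572)t) → ln(1.57471) = 0.1508·t
t = 0.45407 / 0.1508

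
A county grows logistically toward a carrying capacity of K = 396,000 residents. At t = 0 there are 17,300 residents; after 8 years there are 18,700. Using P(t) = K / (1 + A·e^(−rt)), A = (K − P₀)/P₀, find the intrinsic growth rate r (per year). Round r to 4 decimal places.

A = (396000 − 17300)/17300 = 21.89017
18700 = 396000/(1 + 21.89017·e^(−r·8)) → e^(−8r) = (21.17647 − 1)/21.89017 = 0.921714
r = −ln(0.921714)/8 = 0.08152/8

r ≈ 0.0102 per year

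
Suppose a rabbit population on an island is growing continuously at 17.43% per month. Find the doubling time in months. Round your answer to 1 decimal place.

doubling time ≈ 4.0 months

doubling time = ln(2) / |r| = 0.69315 / 0.1743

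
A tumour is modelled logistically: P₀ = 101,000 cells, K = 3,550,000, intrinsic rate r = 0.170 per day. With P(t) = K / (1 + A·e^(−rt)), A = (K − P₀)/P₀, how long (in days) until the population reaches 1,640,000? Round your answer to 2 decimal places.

A = (3550000 − 101000)/101000 = 34.14851
1640000 = 3550000/(1 + 34.14851·e^(−0.17t)) → 1 + 34.14851·e^(−0.17t) = 2.16463
e^(−0.17t) = 0.034105 → t = ln(29.32124)/0.17 = 3.37831/0.17

t ≈ 19.87 days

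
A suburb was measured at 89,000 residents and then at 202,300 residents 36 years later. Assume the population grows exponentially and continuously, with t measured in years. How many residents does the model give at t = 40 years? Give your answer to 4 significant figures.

≈ 221,600 residents

r = ln(202300/89000) / 36 ≈ 0.022809 per year
P(40) = 89000 · e^(0.022809·40) = 89000 · 2.49017 ≈ 221625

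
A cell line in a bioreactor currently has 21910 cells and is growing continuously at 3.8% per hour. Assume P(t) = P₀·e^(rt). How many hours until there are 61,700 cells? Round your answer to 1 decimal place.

61700 = 21910 · e^(0.038·t)
t = ln(61700/21910) / 0.038 = ln(2.81607) / 0.038 = 1.03534 / 0.038

t ≈ 27.2 hours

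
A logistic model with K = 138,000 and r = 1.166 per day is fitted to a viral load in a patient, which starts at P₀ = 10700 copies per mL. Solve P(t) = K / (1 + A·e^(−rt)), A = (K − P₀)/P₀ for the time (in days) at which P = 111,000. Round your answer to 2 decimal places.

t ≈ 3.34 days

A = (138000 − 10700)/10700 = 11.8972
111000 = 138000/(1 + 11.8972·e^(−1.166t)) → 1 + 11.8972·e^(−1.166t) = 1.24324
e^(−1.166t) = 0.020445 → t = ln(48.9107)/1.166 = 3.89/1.166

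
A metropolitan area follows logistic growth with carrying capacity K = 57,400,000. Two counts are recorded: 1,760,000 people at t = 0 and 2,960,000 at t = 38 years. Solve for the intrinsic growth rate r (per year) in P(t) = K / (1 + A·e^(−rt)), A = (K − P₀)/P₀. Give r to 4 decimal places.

A = (57400000 − 1760000)/1760000 = 31.61364
2960000 = 57400000/(1 + 31.61364·e^(−r·38)) → e^(−38r) = (19.39189 − 1)/31.61364 = 0.581771
r = −ln(0.581771)/38 = 0.54168/38

r ≈ 0.0143 per year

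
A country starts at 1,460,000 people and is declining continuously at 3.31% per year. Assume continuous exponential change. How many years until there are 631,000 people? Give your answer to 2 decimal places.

631000 = 1460000 · e^(-0.0331·t)
t = ln(631000/1460000) / -0.0331 = ln(0.43219) / -0.0331 = -0.83889 / -0.0331

t ≈ 25.34 years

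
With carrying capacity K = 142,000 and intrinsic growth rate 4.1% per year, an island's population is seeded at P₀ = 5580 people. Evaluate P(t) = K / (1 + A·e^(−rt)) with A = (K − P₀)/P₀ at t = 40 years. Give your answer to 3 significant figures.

≈ 24,700 people

A = (142000 − 5580)/5580 = 24.44803
P(40) = 142000 / (1 + 24.44803·e^(−0.041·40)) = 142000 / (1 + 24.44803·0.19398)
= 142000 / 5.74243 ≈ 24728.21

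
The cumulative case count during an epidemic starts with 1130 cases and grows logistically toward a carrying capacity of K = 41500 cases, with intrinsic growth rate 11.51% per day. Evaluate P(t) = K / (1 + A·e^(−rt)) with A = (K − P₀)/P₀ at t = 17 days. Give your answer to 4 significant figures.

≈ 6,861 cases

A = (41500 − 1130)/1130 = 35.72566
P(17) = 41500 / (1 + 35.72566·e^(−0.1151·17)) = 41500 / (1 + 35.72566·0.141324)
= 41500 / 6.04889 ≈ 6860.76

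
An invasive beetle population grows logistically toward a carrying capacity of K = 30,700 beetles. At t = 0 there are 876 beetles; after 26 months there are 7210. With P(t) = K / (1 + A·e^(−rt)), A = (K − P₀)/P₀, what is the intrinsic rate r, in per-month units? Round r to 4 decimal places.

A = (30700 − 876)/876 = 34.04566
7210 = 30700/(1 + 34.04566·e^(−r·26)) → e^(−26r) = (4.25798 − 1)/34.04566 = 0.095694
r = −ln(0.095694)/26 = 2.3466/26

r ≈ 0.0903 per month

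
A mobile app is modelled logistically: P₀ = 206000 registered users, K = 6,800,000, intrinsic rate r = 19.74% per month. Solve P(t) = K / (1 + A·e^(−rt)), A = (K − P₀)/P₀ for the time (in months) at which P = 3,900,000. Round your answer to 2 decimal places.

t ≈ 19.06 months

A = (6800000 − 206000)/206000 = 32.00971
3900000 = 6800000/(1 + 32.00971·e^(−0.1974t)) → 1 + 32.00971·e^(−0.1974t) = 1.74359
e^(−0.1974t) = 0.02323 → t = ln(43.04754)/0.1974 = 3.76231/0.1974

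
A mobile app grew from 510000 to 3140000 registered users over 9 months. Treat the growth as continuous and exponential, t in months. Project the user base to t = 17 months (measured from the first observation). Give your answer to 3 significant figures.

r = ln(3140000/510000) / 9 ≈ 0.201952 per month
P(17) = 510000 · e^(0.201952·17) = 510000 · 30.97507 ≈ 15797287.13

≈ 15,800,000 registered users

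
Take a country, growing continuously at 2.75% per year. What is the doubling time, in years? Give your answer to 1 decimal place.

doubling time ≈ 25.2 years

doubling time = ln(2) / |r| = 0.69315 / 0.0275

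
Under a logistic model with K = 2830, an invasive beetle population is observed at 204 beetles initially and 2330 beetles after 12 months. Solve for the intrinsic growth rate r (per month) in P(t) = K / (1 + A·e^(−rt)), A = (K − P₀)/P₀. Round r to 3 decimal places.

r ≈ 0.341 per month

A = (2830 − 204)/204 = 12.87255
2330 = 2830/(1 + 12.87255·e^(−r·12)) → e^(−12r) = (1.21459 − 1)/12.87255 = 0.016671
r = −ln(0.016671)/12 = 4.09411/12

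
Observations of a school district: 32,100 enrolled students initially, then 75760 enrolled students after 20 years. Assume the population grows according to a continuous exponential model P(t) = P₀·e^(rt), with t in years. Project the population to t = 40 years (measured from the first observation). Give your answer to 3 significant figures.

≈ 179,000 enrolled students

r = ln(75760/32100) / 20 ≈ 0.042936 per year
P(40) = 32100 · e^(0.042936·40) = 32100 · 5.57019 ≈ 178803.04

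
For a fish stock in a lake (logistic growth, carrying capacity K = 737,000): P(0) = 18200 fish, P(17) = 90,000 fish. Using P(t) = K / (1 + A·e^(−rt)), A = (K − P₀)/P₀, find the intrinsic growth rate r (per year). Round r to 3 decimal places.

r ≈ 0.100 per year

A = (737000 − 18200)/18200 = 39.49451
90000 = 737000/(1 + 39.49451·e^(−r·17)) → e^(−17r) = (8.18889 − 1)/39.49451 = 0.182023
r = −ln(0.182023)/17 = 1.70362/17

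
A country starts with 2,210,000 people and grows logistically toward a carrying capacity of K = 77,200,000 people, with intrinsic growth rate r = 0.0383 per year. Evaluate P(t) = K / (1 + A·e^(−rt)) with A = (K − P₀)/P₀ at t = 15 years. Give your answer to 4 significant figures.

A = (77200000 − 2210000)/2210000 = 33.93213
P(15) = 77200000 / (1 + 33.93213·e^(−0.0383·15)) = 77200000 / (1 + 33.93213·0.562986)
= 77200000 / 20.10332 ≈ 3840161.31

≈ 3,840,000 people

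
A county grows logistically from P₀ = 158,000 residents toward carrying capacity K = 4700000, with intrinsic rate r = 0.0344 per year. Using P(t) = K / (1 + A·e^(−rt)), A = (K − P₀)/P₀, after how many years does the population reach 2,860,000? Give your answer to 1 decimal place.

t ≈ 110.5 years

A = (4700000 − 158000)/158000 = 28.74684
2860000 = 4700000/(1 + 28.74684·e^(−0.0344t)) → 1 + 28.74684·e^(−0.0344t) = 1.64336
e^(−0.0344t) = 0.02238 → t = ln(44.68258)/0.0344 = 3.79958/0.0344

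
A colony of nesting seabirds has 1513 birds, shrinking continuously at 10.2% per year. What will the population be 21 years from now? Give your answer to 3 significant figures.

≈ 178 birds

P(21) = 1513 · e^(-0.102·21) = 1513 · e^(-2.142)
= 1513 · 0.11742 ≈ 177.66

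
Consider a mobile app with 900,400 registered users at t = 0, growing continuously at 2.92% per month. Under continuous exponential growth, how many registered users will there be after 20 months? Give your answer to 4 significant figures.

≈ 1,615,000 registered users

P(20) = 900400 · e^(0.0292·20) = 900400 · e^(0.584)
= 900400 · 1.7932 ≈ 1614594.48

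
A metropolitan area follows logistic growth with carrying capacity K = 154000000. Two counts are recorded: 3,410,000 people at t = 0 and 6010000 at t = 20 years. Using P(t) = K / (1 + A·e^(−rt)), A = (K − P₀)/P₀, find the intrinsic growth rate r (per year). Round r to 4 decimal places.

A = (154000000 − 3410000)/3410000 = 44.16129
6010000 = 154000000/(1 + 44.16129·e^(−r·20)) → e^(−20r) = (25.62396 − 1)/44.16129 = 0.557591
r = −ln(0.557591)/20 = 0.58413/20

r ≈ 0.0292 per year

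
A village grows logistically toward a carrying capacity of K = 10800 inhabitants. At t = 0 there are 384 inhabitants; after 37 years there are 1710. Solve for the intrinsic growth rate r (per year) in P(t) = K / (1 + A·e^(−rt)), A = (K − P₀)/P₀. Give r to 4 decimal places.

A = (10800 − 384)/384 = 27.125
1710 = 10800/(1 + 27.125·e^(−r·37)) → e^(−37r) = (6.31579 − 1)/27.125 = 0.195974
r = −ln(0.195974)/37 = 1.62977/37

r ≈ 0.0440 per year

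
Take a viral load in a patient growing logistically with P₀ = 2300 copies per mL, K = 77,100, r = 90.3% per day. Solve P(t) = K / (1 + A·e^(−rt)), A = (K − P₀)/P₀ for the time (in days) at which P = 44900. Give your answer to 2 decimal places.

A = (77100 − 2300)/2300 = 32.52174
44900 = 77100/(1 + 32.52174·e^(−0.903t)) → 1 + 32.52174·e^(−0.903t) = 1.71715
e^(−0.903t) = 0.022051 → t = ln(45.34864)/0.903 = 3.81438/0.903

t ≈ 4.22 days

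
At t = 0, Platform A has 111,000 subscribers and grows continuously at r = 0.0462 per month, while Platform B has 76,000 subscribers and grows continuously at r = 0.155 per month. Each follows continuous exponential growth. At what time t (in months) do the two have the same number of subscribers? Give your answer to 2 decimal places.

111000·e^(0.0462t) = 76000·e^(0.155t)
111000/76000 = e^((0.155 − 0.0462)t) → ln(1.46053) = 0.1088·t
t = 0.3788 / 0.1088

t ≈ 3.48 months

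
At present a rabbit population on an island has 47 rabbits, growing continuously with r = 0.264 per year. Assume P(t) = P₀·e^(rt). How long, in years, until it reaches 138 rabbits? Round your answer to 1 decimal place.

t ≈ 4.1 years

138 = 47 · e^(0.264·t)
t = ln(138/47) / 0.264 = ln(2.93617) / 0.264 = 1.07711 / 0.264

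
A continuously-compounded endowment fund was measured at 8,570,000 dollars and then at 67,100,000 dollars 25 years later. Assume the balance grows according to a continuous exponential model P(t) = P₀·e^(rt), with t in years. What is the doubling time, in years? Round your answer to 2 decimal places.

r = ln(67100000/8570000) / 25 = ln(7.82964) / 25 ≈ 0.082317 per year
doubling time = ln 2 / |r| = 0.69315 / 0.082317

doubling time ≈ 8.42 years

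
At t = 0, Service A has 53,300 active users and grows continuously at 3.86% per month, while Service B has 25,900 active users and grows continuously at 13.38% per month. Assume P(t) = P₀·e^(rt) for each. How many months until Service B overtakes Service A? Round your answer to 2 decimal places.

53300·e^(0.0386t) = 25900·e^(0.1338t)
53300/25900 = e^((0.1338 − 0.0386)t) → ln(2.05792) = 0.0952·t
t = 0.72169 / 0.0952

t ≈ 7.58 months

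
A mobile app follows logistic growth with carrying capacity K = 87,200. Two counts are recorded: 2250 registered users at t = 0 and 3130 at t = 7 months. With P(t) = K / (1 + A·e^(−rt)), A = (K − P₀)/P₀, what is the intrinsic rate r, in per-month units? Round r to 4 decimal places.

r ≈ 0.0486 per month

A = (87200 − 2250)/2250 = 37.75556
3130 = 87200/(1 + 37.75556·e^(−r·7)) → e^(−7r) = (27.85942 − 1)/37.75556 = 0.711403
r = −ln(0.711403)/7 = 0.34052/7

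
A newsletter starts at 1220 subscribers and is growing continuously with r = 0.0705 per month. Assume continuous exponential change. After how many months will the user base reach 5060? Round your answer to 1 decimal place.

t ≈ 20.2 months

5060 = 1220 · e^(0.0705·t)
t = ln(5060/1220) / 0.0705 = ln(4.14754) / 0.0705 = 1.42252 / 0.0705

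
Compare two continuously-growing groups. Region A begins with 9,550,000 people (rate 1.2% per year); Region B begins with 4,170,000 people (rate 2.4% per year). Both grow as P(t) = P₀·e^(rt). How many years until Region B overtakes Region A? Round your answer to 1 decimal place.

t ≈ 69.1 years

9550000·e^(0.012t) = 4170000·e^(0.024t)
9550000/4170000 = e^((0.024 − 0.012)t) → ln(2.29017) = 0.012·t
t = 0.82863 / 0.012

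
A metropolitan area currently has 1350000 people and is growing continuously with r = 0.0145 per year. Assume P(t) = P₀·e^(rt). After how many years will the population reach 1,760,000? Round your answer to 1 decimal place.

t ≈ 18.3 years

1760000 = 1350000 · e^(0.0145·t)
t = ln(1760000/1350000) / 0.0145 = ln(1.3037) / 0.0145 = 0.26521 / 0.0145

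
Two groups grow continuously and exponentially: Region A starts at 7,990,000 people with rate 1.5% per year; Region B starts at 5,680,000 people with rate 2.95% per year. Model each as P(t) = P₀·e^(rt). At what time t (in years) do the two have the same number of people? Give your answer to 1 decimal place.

7990000·e^(0.015t) = 5680000·e^(0.0295t)
7990000/5680000 = e^((0.0295 − 0.015)t) → ln(1.40669) = 0.0145·t
t = 0.34124 / 0.0145

t ≈ 23.5 years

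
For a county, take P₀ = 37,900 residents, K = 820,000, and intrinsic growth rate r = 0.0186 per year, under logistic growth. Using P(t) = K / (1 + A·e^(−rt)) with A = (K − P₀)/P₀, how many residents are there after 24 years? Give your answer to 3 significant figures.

≈ 57,700 residents

A = (820000 − 37900)/37900 = 20.63588
P(24) = 820000 / (1 + 20.63588·e^(−0.0186·24)) = 820000 / (1 + 20.63588·0.639928)
= 820000 / 14.20547 ≈ 57724.22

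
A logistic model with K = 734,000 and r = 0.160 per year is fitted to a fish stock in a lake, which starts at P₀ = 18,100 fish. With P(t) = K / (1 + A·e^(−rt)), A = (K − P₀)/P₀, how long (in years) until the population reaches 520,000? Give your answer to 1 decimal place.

A = (734000 − 18100)/18100 = 39.55249
520000 = 734000/(1 + 39.55249·e^(−0.16t)) → 1 + 39.55249·e^(−0.16t) = 1.41154
e^(−0.16t) = 0.010405 → t = ln(96.10884)/0.16 = 4.56548/0.16

t ≈ 28.5 years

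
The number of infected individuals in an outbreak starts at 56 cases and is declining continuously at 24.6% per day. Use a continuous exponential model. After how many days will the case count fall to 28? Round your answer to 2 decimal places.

28 = 56 · e^(-0.246·t)
t = ln(28/56) / -0.246 = ln(0.5) / -0.246 = -0.69315 / -0.246

t ≈ 2.82 days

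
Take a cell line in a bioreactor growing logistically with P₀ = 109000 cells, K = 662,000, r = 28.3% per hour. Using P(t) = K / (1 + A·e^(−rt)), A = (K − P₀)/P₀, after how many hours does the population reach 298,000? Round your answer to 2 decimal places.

A = (662000 − 109000)/109000 = 5.07339
298000 = 662000/(1 + 5.07339·e^(−0.283t)) → 1 + 5.07339·e^(−0.283t) = 2.22148
e^(−0.283t) = 0.240761 → t = ln(4.15349)/0.283 = 1.42395/0.283

t ≈ 5.03 hours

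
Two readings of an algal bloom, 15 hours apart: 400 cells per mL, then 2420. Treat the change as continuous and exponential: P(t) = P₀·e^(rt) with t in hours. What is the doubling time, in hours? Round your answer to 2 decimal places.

doubling time ≈ 5.78 hours

r = ln(2420/400) / 15 = ln(6.05) / 15 ≈ 0.120004 per hour
doubling time = ln 2 / |r| = 0.69315 / 0.120004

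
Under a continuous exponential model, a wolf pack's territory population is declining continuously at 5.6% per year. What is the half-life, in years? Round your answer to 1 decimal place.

half-life = ln(2) / |r| = 0.69315 / 0.056

half-life ≈ 12.4 years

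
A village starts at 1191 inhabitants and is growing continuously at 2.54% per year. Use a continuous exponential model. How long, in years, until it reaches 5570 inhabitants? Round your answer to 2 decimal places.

5570 = 1191 · e^(0.0254·t)
t = ln(5570/1191) / 0.0254 = ln(4.67674) / 0.0254 = 1.5426 / 0.0254

t ≈ 60.73 years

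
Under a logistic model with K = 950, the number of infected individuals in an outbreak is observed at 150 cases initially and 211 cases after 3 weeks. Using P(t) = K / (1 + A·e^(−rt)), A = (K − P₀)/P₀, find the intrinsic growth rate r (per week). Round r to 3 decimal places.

A = (950 − 150)/150 = 5.33333
211 = 950/(1 + 5.33333·e^(−r·3)) → e^(−3r) = (4.50237 − 1)/5.33333 = 0.656694
r = −ln(0.656694)/3 = 0.42054/3

r ≈ 0.140 per week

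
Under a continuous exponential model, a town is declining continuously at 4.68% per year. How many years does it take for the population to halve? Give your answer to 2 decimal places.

half-life = ln(2) / |r| = 0.69315 / 0.0468

half-life ≈ 14.81 years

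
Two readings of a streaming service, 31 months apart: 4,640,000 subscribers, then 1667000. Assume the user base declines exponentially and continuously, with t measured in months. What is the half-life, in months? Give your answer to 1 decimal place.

r = ln(1667000/4640000) / 31 = ln(0.35927) / 31 ≈ -0.033022 per month
half-life = ln 2 / |r| = 0.69315 / 0.033022

half-life ≈ 21.0 months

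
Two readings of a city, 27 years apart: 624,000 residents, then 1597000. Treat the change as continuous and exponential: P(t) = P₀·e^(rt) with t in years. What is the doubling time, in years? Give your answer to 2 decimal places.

doubling time ≈ 19.92 years

r = ln(1597000/624000) / 27 = ln(2.55929) / 27 ≈ 0.034805 per year
doubling time = ln 2 / |r| = 0.69315 / 0.034805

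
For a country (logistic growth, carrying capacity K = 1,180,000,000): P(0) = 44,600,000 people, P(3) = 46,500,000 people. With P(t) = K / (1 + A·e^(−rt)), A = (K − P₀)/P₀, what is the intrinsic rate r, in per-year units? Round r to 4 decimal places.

A = (1180000000 − 44600000)/44600000 = 25.4574
46500000 = 1180000000/(1 + 25.4574·e^(−r·3)) → e^(−3r) = (25.37634 − 1)/25.4574 = 0.957535
r = −ln(0.957535)/3 = 0.04339/3

r ≈ 0.0145 per year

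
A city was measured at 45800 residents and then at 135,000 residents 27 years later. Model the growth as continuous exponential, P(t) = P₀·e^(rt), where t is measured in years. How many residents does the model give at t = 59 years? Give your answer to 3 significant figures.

≈ 486,000 residents

r = ln(135000/45800) / 27 ≈ 0.040037 per year
P(59) = 45800 · e^(0.040037·59) = 45800 · 10.6139 ≈ 486116.8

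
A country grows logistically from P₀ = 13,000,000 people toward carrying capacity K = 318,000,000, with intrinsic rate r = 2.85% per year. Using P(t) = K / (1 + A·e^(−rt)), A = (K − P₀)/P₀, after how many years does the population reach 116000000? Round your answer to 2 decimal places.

A = (318000000 − 13000000)/13000000 = 23.46154
116000000 = 318000000/(1 + 23.46154·e^(−0.0285t)) → 1 + 23.46154·e^(−0.0285t) = 2.74138
e^(−0.0285t) = 0.074223 → t = ln(13.47296)/0.0285 = 2.60068/0.0285

t ≈ 91.25 years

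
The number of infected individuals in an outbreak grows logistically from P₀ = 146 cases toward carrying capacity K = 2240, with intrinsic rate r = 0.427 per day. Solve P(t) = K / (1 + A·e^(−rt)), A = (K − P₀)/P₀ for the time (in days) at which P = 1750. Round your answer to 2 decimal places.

t ≈ 9.22 days

A = (2240 − 146)/146 = 14.34247
1750 = 2240/(1 + 14.34247·e^(−0.427t)) → 1 + 14.34247·e^(−0.427t) = 1.28
e^(−0.427t) = 0.019522 → t = ln(51.22309)/0.427 = 3.93619/0.427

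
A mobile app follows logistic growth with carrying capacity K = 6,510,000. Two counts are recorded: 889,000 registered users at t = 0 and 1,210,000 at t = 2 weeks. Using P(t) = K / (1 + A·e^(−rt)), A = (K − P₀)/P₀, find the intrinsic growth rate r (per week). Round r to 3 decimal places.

A = (6510000 − 889000)/889000 = 6.32283
1210000 = 6510000/(1 + 6.32283·e^(−r·2)) → e^(−2r) = (5.38017 − 1)/6.32283 = 0.692753
r = −ln(0.692753)/2 = 0.36708/2

r ≈ 0.184 per week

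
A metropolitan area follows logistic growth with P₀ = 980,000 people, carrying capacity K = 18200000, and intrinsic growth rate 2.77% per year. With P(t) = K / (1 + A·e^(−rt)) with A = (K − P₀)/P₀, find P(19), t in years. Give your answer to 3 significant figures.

A = (18200000 − 980000)/980000 = 17.57143
P(19) = 18200000 / (1 + 17.57143·e^(−0.0277·19)) = 18200000 / (1 + 17.57143·0.590787)
= 18200000 / 11.38097 ≈ 1599160.87

≈ 1,600,000 people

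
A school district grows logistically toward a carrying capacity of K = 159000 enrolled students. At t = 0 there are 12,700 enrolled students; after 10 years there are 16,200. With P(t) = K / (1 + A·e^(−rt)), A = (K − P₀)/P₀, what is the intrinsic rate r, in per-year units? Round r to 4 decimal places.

A = (159000 − 12700)/12700 = 11.51969
16200 = 159000/(1 + 11.51969·e^(−r·10)) → e^(−10r) = (9.81481 − 1)/11.51969 = 0.765196
r = −ln(0.765196)/10 = 0.26762/10

r ≈ 0.0268 per year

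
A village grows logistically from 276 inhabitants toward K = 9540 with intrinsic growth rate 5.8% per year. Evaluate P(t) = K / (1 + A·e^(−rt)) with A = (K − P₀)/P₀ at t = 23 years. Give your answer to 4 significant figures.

A = (9540 − 276)/276 = 33.56522
P(23) = 9540 / (1 + 33.56522·e^(−0.058·23)) = 9540 / (1 + 33.56522·0.263421)
= 9540 / 9.8418 ≈ 969.34

≈ 969.3 inhabitants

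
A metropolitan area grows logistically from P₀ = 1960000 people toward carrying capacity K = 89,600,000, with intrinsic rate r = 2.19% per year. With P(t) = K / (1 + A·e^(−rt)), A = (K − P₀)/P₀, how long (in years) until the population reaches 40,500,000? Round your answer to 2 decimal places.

A = (89600000 − 1960000)/1960000 = 44.71429
40500000 = 89600000/(1 + 44.71429·e^(−0.0219t)) → 1 + 44.71429·e^(−0.0219t) = 2.21235
e^(−0.0219t) = 0.027113 → t = ln(36.88246)/0.0219 = 3.60774/0.0219

t ≈ 164.74 years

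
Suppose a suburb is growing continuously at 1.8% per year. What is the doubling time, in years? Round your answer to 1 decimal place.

doubling time = ln(2) / |r| = 0.69315 / 0.018

doubling time ≈ 38.5 years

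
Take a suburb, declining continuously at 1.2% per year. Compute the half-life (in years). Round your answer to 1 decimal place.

half-life = ln(2) / |r| = 0.69315 / 0.012

half-life ≈ 57.8 years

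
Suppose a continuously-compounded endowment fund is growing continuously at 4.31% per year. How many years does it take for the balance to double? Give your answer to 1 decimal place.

doubling time ≈ 16.1 years

doubling time = ln(2) / |r| = 0.69315 / 0.0431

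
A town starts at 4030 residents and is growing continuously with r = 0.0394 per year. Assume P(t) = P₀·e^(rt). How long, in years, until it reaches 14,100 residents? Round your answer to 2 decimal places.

14100 = 4030 · e^(0.0394·t)
t = ln(14100/4030) / 0.0394 = ln(3.49876) / 0.0394 = 1.25241 / 0.0394

t ≈ 31.79 years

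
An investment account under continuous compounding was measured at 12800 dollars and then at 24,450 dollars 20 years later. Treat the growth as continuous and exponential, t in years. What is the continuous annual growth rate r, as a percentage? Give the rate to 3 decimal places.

24450 = 12800 · e^(r·20)
e^(20r) = 24450/12800 = 1.91016
r = ln(1.91016) / 20 = 0.64719 / 20

r ≈ 3.236% per year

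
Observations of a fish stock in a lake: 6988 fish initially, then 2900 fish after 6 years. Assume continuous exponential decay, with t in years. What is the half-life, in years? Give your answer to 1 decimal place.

r = ln(2900/6988) / 6 = ln(0.415) / 6 ≈ -0.146581 per year
half-life = ln 2 / |r| = 0.69315 / 0.146581

half-life ≈ 4.7 years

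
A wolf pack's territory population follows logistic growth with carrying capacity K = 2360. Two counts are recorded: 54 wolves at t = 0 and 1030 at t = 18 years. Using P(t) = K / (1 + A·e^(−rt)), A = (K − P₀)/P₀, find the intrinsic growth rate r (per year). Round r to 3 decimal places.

A = (2360 − 54)/54 = 42.7037
1030 = 2360/(1 + 42.7037·e^(−r·18)) → e^(−18r) = (2.29126 − 1)/42.7037 = 0.030238
r = −ln(0.030238)/18 = 3.49867/18

r ≈ 0.194 per year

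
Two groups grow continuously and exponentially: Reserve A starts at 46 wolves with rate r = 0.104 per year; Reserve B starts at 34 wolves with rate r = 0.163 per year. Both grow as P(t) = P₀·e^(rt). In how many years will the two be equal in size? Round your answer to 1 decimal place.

t ≈ 5.1 years

46·e^(0.104t) = 34·e^(0.163t)
46/34 = e^((0.163 − 0.104)t) → ln(1.35294) = 0.059·t
t = 0.30228 / 0.059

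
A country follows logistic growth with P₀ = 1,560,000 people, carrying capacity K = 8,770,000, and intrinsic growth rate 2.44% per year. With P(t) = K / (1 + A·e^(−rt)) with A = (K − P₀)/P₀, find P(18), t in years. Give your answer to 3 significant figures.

A = (8770000 − 1560000)/1560000 = 4.62179
P(18) = 8770000 / (1 + 4.62179·e^(−0.0244·18)) = 8770000 / (1 + 4.62179·0.644552)
= 8770000 / 3.97899 ≈ 2204078.87

≈ 2,200,000 people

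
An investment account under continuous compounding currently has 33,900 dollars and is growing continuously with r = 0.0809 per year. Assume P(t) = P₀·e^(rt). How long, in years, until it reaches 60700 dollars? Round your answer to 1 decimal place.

t ≈ 7.2 years

60700 = 33900 · e^(0.0809·t)
t = ln(60700/33900) / 0.0809 = ln(1.79056) / 0.0809 = 0.58253 / 0.0809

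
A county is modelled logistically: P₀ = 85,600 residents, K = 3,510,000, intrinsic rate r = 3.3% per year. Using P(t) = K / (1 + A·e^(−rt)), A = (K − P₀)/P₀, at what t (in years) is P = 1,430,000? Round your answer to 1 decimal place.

A = (3510000 − 85600)/85600 = 40.00467
1430000 = 3510000/(1 + 40.00467·e^(−0.033t)) → 1 + 40.00467·e^(−0.033t) = 2.45455
e^(−0.033t) = 0.036359 → t = ln(27.50321)/0.033 = 3.3143/0.033

t ≈ 100.4 years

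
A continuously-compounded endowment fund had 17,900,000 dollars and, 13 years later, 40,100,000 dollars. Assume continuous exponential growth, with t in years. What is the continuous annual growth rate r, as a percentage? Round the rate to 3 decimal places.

40100000 = 17900000 · e^(r·13)
e^(13r) = 40100000/17900000 = 2.24022
r = ln(2.24022) / 13 = 0.80658 / 13

r ≈ 6.204% per year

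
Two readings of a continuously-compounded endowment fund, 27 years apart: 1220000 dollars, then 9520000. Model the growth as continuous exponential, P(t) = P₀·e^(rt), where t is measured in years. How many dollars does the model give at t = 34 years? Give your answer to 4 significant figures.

r = ln(9520000/1220000) / 27 ≈ 0.076094 per year
P(34) = 1220000 · e^(0.076094·34) = 1220000 · 13.29255 ≈ 16216908

≈ 16,220,000 dollars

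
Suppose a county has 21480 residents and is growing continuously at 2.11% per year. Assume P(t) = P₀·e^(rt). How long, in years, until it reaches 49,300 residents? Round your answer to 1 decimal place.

49300 = 21480 · e^(0.0211·t)
t = ln(49300/21480) / 0.0211 = ln(2.29516) / 0.0211 = 0.8308 / 0.0211

t ≈ 39.4 years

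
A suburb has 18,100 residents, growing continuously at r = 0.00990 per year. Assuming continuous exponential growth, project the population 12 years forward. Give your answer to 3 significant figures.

P(12) = 18100 · e^(0.0099·12) = 18100 · e^(0.1188)
= 18100 · 1.12614 ≈ 20383.22

≈ 20,400 residents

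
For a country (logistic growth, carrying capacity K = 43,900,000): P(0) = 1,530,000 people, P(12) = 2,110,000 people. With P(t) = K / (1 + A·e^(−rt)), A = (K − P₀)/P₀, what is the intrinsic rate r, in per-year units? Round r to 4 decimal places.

A = (43900000 − 1530000)/1530000 = 27.69281
2110000 = 43900000/(1 + 27.69281·e^(−r·12)) → e^(−12r) = (20.80569 − 1)/27.69281 = 0.715192
r = −ln(0.715192)/12 = 0.3352/12

r ≈ 0.0279 per year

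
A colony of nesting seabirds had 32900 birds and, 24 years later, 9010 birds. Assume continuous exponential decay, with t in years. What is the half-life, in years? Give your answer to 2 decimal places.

r = ln(9010/32900) / 24 = ln(0.27386) / 24 ≈ -0.053964 per year
half-life = ln 2 / |r| = 0.69315 / 0.053964

half-life ≈ 12.84 years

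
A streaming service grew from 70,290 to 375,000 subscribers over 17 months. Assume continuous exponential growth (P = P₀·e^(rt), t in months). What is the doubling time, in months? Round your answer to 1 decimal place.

doubling time ≈ 7.0 months

r = ln(375000/70290) / 17 = ln(5.33504) / 17 ≈ 0.098488 per month
doubling time = ln 2 / |r| = 0.69315 / 0.098488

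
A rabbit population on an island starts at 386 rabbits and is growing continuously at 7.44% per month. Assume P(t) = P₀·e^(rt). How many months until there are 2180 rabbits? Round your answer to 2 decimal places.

2180 = 386 · e^(0.0744·t)
t = ln(2180/386) / 0.0744 = ln(5.64767) / 0.0744 = 1.73124 / 0.0744

t ≈ 23.27 months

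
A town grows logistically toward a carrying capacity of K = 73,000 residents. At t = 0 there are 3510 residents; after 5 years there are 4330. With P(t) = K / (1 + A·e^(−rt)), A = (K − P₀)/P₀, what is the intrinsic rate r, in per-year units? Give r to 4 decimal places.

r ≈ 0.0444 per year

A = (73000 − 3510)/3510 = 19.79772
4330 = 73000/(1 + 19.79772·e^(−r·5)) → e^(−5r) = (16.85912 − 1)/19.79772 = 0.801058
r = −ln(0.801058)/5 = 0.22182/5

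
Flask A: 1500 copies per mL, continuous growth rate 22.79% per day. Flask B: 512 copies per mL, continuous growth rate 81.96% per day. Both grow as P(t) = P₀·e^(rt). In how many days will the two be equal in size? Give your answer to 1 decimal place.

t ≈ 1.8 days

1500·e^(0.2279t) = 512·e^(0.8196t)
1500/512 = e^((0.8196 − 0.2279)t) → ln(2.92969) = 0.5917·t
t = 1.0749 / 0.5917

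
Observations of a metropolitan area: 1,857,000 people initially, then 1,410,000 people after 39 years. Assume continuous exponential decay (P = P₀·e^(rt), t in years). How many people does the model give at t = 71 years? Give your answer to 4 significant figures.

r = ln(1410000/1857000) / 39 ≈ -0.007061 per year
P(71) = 1857000 · e^(-0.007061·71) = 1857000 · 0.60573 ≈ 1124842.44

≈ 1,125,000 people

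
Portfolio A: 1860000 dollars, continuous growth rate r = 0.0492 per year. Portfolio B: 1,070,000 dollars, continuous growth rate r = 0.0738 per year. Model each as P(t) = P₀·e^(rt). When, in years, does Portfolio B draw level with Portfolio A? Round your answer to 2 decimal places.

1860000·e^(0.0492t) = 1070000·e^(0.0738t)
1860000/1070000 = e^((0.0738 − 0.0492)t) → ln(1.73832) = 0.0246·t
t = 0.55292 / 0.0246

t ≈ 22.48 years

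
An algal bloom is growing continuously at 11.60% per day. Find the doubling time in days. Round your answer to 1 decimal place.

doubling time = ln(2) / |r| = 0.69315 / 0.116

doubling time ≈ 6.0 days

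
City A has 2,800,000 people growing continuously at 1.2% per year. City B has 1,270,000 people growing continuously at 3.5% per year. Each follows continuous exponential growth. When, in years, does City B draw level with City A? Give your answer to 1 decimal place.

2800000·e^(0.012t) = 1270000·e^(0.035t)
2800000/1270000 = e^((0.035 − 0.012)t) → ln(2.20472) = 0.023·t
t = 0.7906 / 0.023

t ≈ 34.4 years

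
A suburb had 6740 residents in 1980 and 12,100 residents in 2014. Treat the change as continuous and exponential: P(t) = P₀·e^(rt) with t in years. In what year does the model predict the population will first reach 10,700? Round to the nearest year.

r = ln(12100/6740) / 34 = 0.58515/34 ≈ 0.01721 per year
t = ln(10700/6740) / r = 0.46218/0.01721 ≈ 26.86 years after 1980

year 2007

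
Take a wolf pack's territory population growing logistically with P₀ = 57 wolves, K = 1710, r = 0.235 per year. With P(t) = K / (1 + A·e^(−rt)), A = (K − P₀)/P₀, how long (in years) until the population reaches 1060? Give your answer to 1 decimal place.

A = (1710 − 57)/57 = 29
1060 = 1710/(1 + 29·e^(−0.235t)) → 1 + 29·e^(−0.235t) = 1.61321
e^(−0.235t) = 0.021145 → t = ln(47.29231)/0.235 = 3.85635/0.235

t ≈ 16.4 years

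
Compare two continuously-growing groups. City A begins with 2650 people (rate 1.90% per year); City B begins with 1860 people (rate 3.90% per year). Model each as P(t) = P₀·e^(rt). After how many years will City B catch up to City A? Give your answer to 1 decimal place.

2650·e^(0.019t) = 1860·e^(0.039t)
2650/1860 = e^((0.039 − 0.019)t) → ln(1.42473) = 0.02·t
t = 0.35398 / 0.02

t ≈ 17.7 years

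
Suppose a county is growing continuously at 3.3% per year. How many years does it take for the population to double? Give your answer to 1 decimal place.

doubling time = ln(2) / |r| = 0.69315 / 0.033

doubling time ≈ 21.0 years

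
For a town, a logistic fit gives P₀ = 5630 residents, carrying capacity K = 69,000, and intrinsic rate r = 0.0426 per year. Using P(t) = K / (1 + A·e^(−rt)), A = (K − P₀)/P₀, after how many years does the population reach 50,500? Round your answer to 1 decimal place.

t ≈ 80.4 years

A = (69000 − 5630)/5630 = 11.25577
50500 = 69000/(1 + 11.25577·e^(−0.0426t)) → 1 + 11.25577·e^(−0.0426t) = 1.36634
e^(−0.0426t) = 0.032547 → t = ln(30.72522)/0.0426 = 3.42508/0.0426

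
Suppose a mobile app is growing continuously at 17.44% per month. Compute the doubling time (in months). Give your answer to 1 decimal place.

doubling time = ln(2) / |r| = 0.69315 / 0.1744

doubling time ≈ 4.0 months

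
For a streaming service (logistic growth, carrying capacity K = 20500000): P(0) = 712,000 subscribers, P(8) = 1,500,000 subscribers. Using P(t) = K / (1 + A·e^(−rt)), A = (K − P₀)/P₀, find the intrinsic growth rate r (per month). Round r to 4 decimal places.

r ≈ 0.0982 per month

A = (20500000 − 712000)/712000 = 27.79213
1500000 = 20500000/(1 + 27.79213·e^(−r·8)) → e^(−8r) = (13.66667 − 1)/27.79213 = 0.455764
r = −ln(0.455764)/8 = 0.78578/8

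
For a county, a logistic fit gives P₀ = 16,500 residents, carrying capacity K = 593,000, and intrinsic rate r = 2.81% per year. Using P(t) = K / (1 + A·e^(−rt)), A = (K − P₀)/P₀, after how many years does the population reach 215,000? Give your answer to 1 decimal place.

A = (593000 − 16500)/16500 = 34.93939
215000 = 593000/(1 + 34.93939·e^(−0.0281t)) → 1 + 34.93939·e^(−0.0281t) = 2.75814
e^(−0.0281t) = 0.05032 → t = ln(19.87294)/0.0281 = 2.98936/0.0281

t ≈ 106.4 years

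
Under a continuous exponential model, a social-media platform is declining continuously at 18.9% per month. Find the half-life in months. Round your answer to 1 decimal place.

half-life = ln(2) / |r| = 0.69315 / 0.189

half-life ≈ 3.7 months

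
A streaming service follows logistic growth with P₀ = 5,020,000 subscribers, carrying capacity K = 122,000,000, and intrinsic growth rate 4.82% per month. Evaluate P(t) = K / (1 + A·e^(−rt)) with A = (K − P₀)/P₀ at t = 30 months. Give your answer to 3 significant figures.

≈ 18,800,000 subscribers

A = (122000000 − 5020000)/5020000 = 23.30279
P(30) = 122000000 / (1 + 23.30279·e^(−0.0482·30)) = 122000000 / (1 + 23.30279·0.23551)
= 122000000 / 6.48805 ≈ 18803800.12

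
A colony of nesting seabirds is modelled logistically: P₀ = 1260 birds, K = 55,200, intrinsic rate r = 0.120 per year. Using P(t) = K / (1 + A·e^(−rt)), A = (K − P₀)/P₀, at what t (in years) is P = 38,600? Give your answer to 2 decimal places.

t ≈ 38.34 years

A = (55200 − 1260)/1260 = 42.80952
38600 = 55200/(1 + 42.80952·e^(−0.12t)) → 1 + 42.80952·e^(−0.12t) = 1.43005
e^(−0.12t) = 0.010046 → t = ln(99.54504)/0.12 = 4.60061/0.12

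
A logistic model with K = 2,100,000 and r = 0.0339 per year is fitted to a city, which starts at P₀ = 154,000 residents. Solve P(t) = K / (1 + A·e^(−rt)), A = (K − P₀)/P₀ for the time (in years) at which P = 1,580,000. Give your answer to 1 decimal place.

A = (2100000 − 154000)/154000 = 12.63636
1580000 = 2100000/(1 + 12.63636·e^(−0.0339t)) → 1 + 12.63636·e^(−0.0339t) = 1.32911
e^(−0.0339t) = 0.026045 → t = ln(38.3951)/0.0339 = 3.64793/0.0339

t ≈ 107.6 years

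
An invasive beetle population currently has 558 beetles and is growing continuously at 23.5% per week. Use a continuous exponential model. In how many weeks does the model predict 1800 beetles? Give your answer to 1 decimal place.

t ≈ 5.0 weeks

1800 = 558 · e^(0.235·t)
t = ln(1800/558) / 0.235 = ln(3.22581) / 0.235 = 1.17118 / 0.235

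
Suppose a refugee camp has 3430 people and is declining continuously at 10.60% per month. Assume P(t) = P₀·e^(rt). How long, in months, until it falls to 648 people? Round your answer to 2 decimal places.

648 = 3430 · e^(-0.106·t)
t = ln(648/3430) / -0.106 = ln(0.18892) / -0.106 = -1.66642 / -0.106

t ≈ 15.72 months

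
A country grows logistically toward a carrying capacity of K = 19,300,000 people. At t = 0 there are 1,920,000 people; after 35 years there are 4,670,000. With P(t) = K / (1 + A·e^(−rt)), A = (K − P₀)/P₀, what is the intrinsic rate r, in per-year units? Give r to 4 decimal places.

r ≈ 0.0303 per year

A = (19300000 − 1920000)/1920000 = 9.05208
4670000 = 19300000/(1 + 9.05208·e^(−r·35)) → e^(−35r) = (4.13276 − 1)/9.05208 = 0.346082
r = −ln(0.346082)/35 = 1.06108/35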